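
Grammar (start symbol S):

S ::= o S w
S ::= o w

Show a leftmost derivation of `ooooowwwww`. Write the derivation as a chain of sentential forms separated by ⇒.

S⇒oSw⇒ooSww⇒oooSwww⇒ooooSwwww⇒ooooowwwww

S ⇒ oSw   [S ::= o S w]
oSw ⇒ ooSww   [S ::= o S w]
ooSww ⇒ oooSwww   [S ::= o S w]
oooSwww ⇒ ooooSwwww   [S ::= o S w]
ooooSwwww ⇒ ooooowwwww   [S ::= o w]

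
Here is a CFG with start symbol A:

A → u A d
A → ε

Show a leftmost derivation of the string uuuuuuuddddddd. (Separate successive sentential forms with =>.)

A => uAd   [A → u A d]
uAd => uuAdd   [A → u A d]
uuAdd => uuuAddd   [A → u A d]
uuuAddd => uuuuAdddd   [A → u A d]
uuuuAdddd => uuuuuAddddd   [A → u A d]
uuuuuAddddd => uuuuuuAdddddd   [A → u A d]
uuuuuuAdddddd => uuuuuuuAddddddd   [A → u A d]
uuuuuuuAddddddd => uuuuuuuddddddd   [A → ε]

A=>uAd=>uuAdd=>uuuAddd=>uuuuAdddd=>uuuuuAddddd=>uuuuuuAdddddd=>uuuuuuuAddddddd=>uuuuuuuddddddd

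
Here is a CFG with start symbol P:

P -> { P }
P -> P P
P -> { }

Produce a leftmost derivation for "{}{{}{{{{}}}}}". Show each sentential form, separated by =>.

P => PP => {}P => {}{P} => {}{PP} => {}{{}P} => {}{{}{P}} => {}{{}{{P}}} => {}{{}{{{P}}}} => {}{{}{{{{}}}}}

P => PP   [P -> P P]
PP => {}P   [P -> { }]
{}P => {}{P}   [P -> { P }]
{}{P} => {}{PP}   [P -> P P]
{}{PP} => {}{{}P}   [P -> { }]
{}{{}P} => {}{{}{P}}   [P -> { P }]
{}{{}{P}} => {}{{}{{P}}}   [P -> { P }]
{}{{}{{P}}} => {}{{}{{{P}}}}   [P -> { P }]
{}{{}{{{P}}}} => {}{{}{{{{}}}}}   [P -> { }]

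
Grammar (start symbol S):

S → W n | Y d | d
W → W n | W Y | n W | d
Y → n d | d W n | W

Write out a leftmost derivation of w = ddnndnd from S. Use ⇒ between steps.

S ⇒ Yd ⇒ dWnd ⇒ dWYnd ⇒ dWnYnd ⇒ ddnYnd ⇒ ddnndnd

S ⇒ Yd   [S → Y d]
Yd ⇒ dWnd   [Y → d W n]
dWnd ⇒ dWYnd   [W → W Y]
dWYnd ⇒ dWnYnd   [W → W n]
dWnYnd ⇒ ddnYnd   [W → d]
ddnYnd ⇒ ddnndnd   [Y → n d]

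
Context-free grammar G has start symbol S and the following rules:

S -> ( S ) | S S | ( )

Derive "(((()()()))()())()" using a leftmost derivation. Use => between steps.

S=>SS=>(S)S=>(SS)S=>(SSS)S=>((S)SS)S=>(((S))SS)S=>(((SS))SS)S=>(((SSS))SS)S=>(((()SS))SS)S=>(((()()S))SS)S=>(((()()()))SS)S=>(((()()()))()S)S=>(((()()()))()())S=>(((()()()))()())()

S => SS   [S -> S S]
SS => (S)S   [S -> ( S )]
(S)S => (SS)S   [S -> S S]
(SS)S => (SSS)S   [S -> S S]
(SSS)S => ((S)SS)S   [S -> ( S )]
((S)SS)S => (((S))SS)S   [S -> ( S )]
(((S))SS)S => (((SS))SS)S   [S -> S S]
(((SS))SS)S => (((SSS))SS)S   [S -> S S]
(((SSS))SS)S => (((()SS))SS)S   [S -> ( )]
(((()SS))SS)S => (((()()S))SS)S   [S -> ( )]
(((()()S))SS)S => (((()()()))SS)S   [S -> ( )]
(((()()()))SS)S => (((()()()))()S)S   [S -> ( )]
(((()()()))()S)S => (((()()()))()())S   [S -> ( )]
(((()()()))()())S => (((()()()))()())()   [S -> ( )]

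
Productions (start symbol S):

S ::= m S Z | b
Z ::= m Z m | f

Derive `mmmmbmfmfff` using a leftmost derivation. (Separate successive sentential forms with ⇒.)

S⇒mSZ⇒mmSZZ⇒mmmSZZZ⇒mmmmSZZZZ⇒mmmmbZZZZ⇒mmmmbmZmZZZ⇒mmmmbmfmZZZ⇒mmmmbmfmfZZ⇒mmmmbmfmffZ⇒mmmmbmfmfff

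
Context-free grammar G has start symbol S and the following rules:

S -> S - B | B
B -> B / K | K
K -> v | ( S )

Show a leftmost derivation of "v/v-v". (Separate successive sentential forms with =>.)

S => S-B   [S -> S - B]
S-B => B-B   [S -> B]
B-B => B/K-B   [B -> B / K]
B/K-B => K/K-B   [B -> K]
K/K-B => v/K-B   [K -> v]
v/K-B => v/v-B   [K -> v]
v/v-B => v/v-K   [B -> K]
v/v-K => v/v-v   [K -> v]

S=>S-B=>B-B=>B/K-B=>K/K-B=>v/K-B=>v/v-B=>v/v-K=>v/v-v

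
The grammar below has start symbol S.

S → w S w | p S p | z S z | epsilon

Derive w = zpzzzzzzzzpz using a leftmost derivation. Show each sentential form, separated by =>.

S=>zSz=>zpSpz=>zpzSzpz=>zpzzSzzpz=>zpzzzSzzzpz=>zpzzzzSzzzzpz=>zpzzzzzzzzpz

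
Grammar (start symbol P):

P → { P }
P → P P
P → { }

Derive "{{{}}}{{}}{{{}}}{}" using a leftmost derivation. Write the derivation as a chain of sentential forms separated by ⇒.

P ⇒ PP ⇒ PPP ⇒ PPPP ⇒ {P}PPP ⇒ {{P}}PPP ⇒ {{{}}}PPP ⇒ {{{}}}{P}PP ⇒ {{{}}}{{}}PP ⇒ {{{}}}{{}}{P}P ⇒ {{{}}}{{}}{{P}}P ⇒ {{{}}}{{}}{{{}}}P ⇒ {{{}}}{{}}{{{}}}{}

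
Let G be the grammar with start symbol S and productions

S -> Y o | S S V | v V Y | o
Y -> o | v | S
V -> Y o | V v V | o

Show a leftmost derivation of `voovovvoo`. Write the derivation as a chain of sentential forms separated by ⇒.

S ⇒ vVY ⇒ vVvVY ⇒ vVvVvVY ⇒ vYovVvVY ⇒ voovVvVY ⇒ voovovVY ⇒ voovovYoY ⇒ voovovvoY ⇒ voovovvoo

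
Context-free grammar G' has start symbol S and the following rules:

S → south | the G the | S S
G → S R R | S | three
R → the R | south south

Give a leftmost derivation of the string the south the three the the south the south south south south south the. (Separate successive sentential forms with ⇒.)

S ⇒ the G the ⇒ the S R R the ⇒ the S S R R the ⇒ the S S S R R the ⇒ the S S S S R R the ⇒ the south S S S R R the ⇒ the south the G the S S R R the ⇒ the south the three the S S R R the ⇒ the south the three the the G the S R R the ⇒ the south the three the the S the S R R the ⇒ the south the three the the south the S R R the ⇒ the south the three the the south the south R R the ⇒ the south the three the the south the south south south R the ⇒ the south the three the the south the south south south south south the

S ⇒ the G the   [S → the G the]
the G the ⇒ the S R R the   [G → S R R]
the S R R the ⇒ the S S R R the   [S → S S]
the S S R R the ⇒ the S S S R R the   [S → S S]
the S S S R R the ⇒ the S S S S R R the   [S → S S]
the S S S S R R the ⇒ the south S S S R R the   [S → south]
the south S S S R R the ⇒ the south the G the S S R R the   [S → the G the]
the south the G the S S R R the ⇒ the south the three the S S R R the   [G → three]
the south the three the S S R R the ⇒ the south the three the the G the S R R the   [S → the G the]
the south the three the the G the S R R the ⇒ the south the three the the S the S R R the   [G → S]
the south the three the the S the S R R the ⇒ the south the three the the south the S R R the   [S → south]
the south the three the the south the S R R the ⇒ the south the three the the south the south R R the   [S → south]
the south the three the the south the south R R the ⇒ the south the three the the south the south south south R the   [R → south south]
the south the three the the south the south south south R the ⇒ the south the three the the south the south south south south south the   [R → south south]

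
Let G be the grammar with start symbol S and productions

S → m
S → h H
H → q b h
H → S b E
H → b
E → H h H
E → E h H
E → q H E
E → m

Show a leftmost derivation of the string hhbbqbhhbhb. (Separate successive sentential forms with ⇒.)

S ⇒ hH ⇒ hSbE ⇒ hhHbE ⇒ hhbbE ⇒ hhbbEhH ⇒ hhbbHhHhH ⇒ hhbbqbhhHhH ⇒ hhbbqbhhbhH ⇒ hhbbqbhhbhb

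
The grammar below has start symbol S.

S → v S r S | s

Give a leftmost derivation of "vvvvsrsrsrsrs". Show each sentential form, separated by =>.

S => vSrS   [S → v S r S]
vSrS => vvSrSrS   [S → v S r S]
vvSrSrS => vvvSrSrSrS   [S → v S r S]
vvvSrSrSrS => vvvvSrSrSrSrS   [S → v S r S]
vvvvSrSrSrSrS => vvvvsrSrSrSrS   [S → s]
vvvvsrSrSrSrS => vvvvsrsrSrSrS   [S → s]
vvvvsrsrSrSrS => vvvvsrsrsrSrS   [S → s]
vvvvsrsrsrSrS => vvvvsrsrsrsrS   [S → s]
vvvvsrsrsrsrS => vvvvsrsrsrsrs   [S → s]

S=>vSrS=>vvSrSrS=>vvvSrSrSrS=>vvvvSrSrSrSrS=>vvvvsrSrSrSrS=>vvvvsrsrSrSrS=>vvvvsrsrsrSrS=>vvvvsrsrsrsrS=>vvvvsrsrsrsrs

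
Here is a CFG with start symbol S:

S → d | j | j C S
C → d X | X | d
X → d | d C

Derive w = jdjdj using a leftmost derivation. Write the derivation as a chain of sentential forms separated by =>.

S => jCS   [S → j C S]
jCS => jXS   [C → X]
jXS => jdS   [X → d]
jdS => jdjCS   [S → j C S]
jdjCS => jdjdS   [C → d]
jdjdS => jdjdj   [S → j]

S => jCS => jXS => jdS => jdjCS => jdjdS => jdjdj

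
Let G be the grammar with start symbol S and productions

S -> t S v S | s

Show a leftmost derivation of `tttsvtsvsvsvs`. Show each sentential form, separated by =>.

S=>tSvS=>ttSvSvS=>tttSvSvSvS=>tttsvSvSvS=>tttsvtSvSvSvS=>tttsvtsvSvSvS=>tttsvtsvsvSvS=>tttsvtsvsvsvS=>tttsvtsvsvsvs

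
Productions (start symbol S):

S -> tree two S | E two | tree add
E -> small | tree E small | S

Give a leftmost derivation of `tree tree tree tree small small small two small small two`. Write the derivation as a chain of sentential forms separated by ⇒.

S ⇒ E two ⇒ tree E small two ⇒ tree tree E small small two ⇒ tree tree S small small two ⇒ tree tree E two small small two ⇒ tree tree tree E small two small small two ⇒ tree tree tree tree E small small two small small two ⇒ tree tree tree tree small small small two small small two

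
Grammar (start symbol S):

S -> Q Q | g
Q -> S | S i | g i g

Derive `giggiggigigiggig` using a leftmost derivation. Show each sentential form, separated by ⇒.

S⇒QQ⇒SQ⇒QQQ⇒SiQQ⇒QQiQQ⇒SQiQQ⇒QQQiQQ⇒gigQQiQQ⇒giggigQiQQ⇒giggiggigiQQ⇒giggiggigigigQ⇒giggiggigigiggig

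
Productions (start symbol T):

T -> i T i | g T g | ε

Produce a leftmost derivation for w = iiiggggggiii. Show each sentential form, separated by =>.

T=>iTi=>iiTii=>iiiTiii=>iiigTgiii=>iiiggTggiii=>iiigggTgggiii=>iiiggggggiii

T => iTi   [T -> i T i]
iTi => iiTii   [T -> i T i]
iiTii => iiiTiii   [T -> i T i]
iiiTiii => iiigTgiii   [T -> g T g]
iiigTgiii => iiiggTggiii   [T -> g T g]
iiiggTggiii => iiigggTgggiii   [T -> g T g]
iiigggTgggiii => iiiggggggiii   [T -> ε]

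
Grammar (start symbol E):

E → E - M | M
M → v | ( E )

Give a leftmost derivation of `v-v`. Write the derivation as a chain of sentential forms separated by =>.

E => E-M => M-M => v-M => v-v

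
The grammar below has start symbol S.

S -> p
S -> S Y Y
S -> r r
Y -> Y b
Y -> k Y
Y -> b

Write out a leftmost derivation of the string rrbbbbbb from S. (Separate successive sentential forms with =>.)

S => SYY   [S -> S Y Y]
SYY => SYYYY   [S -> S Y Y]
SYYYY => SYYYYYY   [S -> S Y Y]
SYYYYYY => rrYYYYYY   [S -> r r]
rrYYYYYY => rrbYYYYY   [Y -> b]
rrbYYYYY => rrbbYYYY   [Y -> b]
rrbbYYYY => rrbbbYYY   [Y -> b]
rrbbbYYY => rrbbbbYY   [Y -> b]
rrbbbbYY => rrbbbbbY   [Y -> b]
rrbbbbbY => rrbbbbbb   [Y -> b]

S => SYY => SYYYY => SYYYYYY => rrYYYYYY => rrbYYYYY => rrbbYYYY => rrbbbYYY => rrbbbbYY => rrbbbbbY => rrbbbbbb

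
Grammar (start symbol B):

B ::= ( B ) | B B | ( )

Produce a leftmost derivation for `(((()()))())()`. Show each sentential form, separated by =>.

B => BB   [B ::= B B]
BB => (B)B   [B ::= ( B )]
(B)B => (BB)B   [B ::= B B]
(BB)B => ((B)B)B   [B ::= ( B )]
((B)B)B => (((B))B)B   [B ::= ( B )]
(((B))B)B => (((BB))B)B   [B ::= B B]
(((BB))B)B => (((()B))B)B   [B ::= ( )]
(((()B))B)B => (((()()))B)B   [B ::= ( )]
(((()()))B)B => (((()()))())B   [B ::= ( )]
(((()()))())B => (((()()))())()   [B ::= ( )]

B => BB => (B)B => (BB)B => ((B)B)B => (((B))B)B => (((BB))B)B => (((()B))B)B => (((()()))B)B => (((()()))())B => (((()()))())()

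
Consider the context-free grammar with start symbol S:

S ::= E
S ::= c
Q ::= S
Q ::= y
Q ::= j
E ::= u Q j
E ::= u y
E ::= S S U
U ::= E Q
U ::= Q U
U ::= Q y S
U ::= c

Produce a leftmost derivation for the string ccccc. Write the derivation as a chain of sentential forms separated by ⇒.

S ⇒ E ⇒ SSU ⇒ ESU ⇒ SSUSU ⇒ cSUSU ⇒ ccUSU ⇒ cccSU ⇒ ccccU ⇒ ccccc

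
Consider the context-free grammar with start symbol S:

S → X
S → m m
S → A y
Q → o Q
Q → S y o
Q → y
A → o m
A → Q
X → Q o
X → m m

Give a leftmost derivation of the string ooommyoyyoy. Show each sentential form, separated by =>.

S => Ay => Qy => Syoy => Ayyoy => Qyyoy => oQyyoy => ooQyyoy => oooQyyoy => oooSyoyyoy => ooommyoyyoy

S => Ay   [S → A y]
Ay => Qy   [A → Q]
Qy => Syoy   [Q → S y o]
Syoy => Ayyoy   [S → A y]
Ayyoy => Qyyoy   [A → Q]
Qyyoy => oQyyoy   [Q → o Q]
oQyyoy => ooQyyoy   [Q → o Q]
ooQyyoy => oooQyyoy   [Q → o Q]
oooQyyoy => oooSyoyyoy   [Q → S y o]
oooSyoyyoy => ooommyoyyoy   [S → m m]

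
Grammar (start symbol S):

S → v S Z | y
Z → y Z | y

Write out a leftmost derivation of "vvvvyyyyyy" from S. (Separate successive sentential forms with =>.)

S=>vSZ=>vvSZZ=>vvvSZZZ=>vvvvSZZZZ=>vvvvyZZZZ=>vvvvyyZZZ=>vvvvyyyZZ=>vvvvyyyyZ=>vvvvyyyyyZ=>vvvvyyyyyy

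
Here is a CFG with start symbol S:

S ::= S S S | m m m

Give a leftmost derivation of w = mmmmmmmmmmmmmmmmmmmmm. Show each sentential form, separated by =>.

S => SSS   [S ::= S S S]
SSS => SSSSS   [S ::= S S S]
SSSSS => SSSSSSS   [S ::= S S S]
SSSSSSS => mmmSSSSSS   [S ::= m m m]
mmmSSSSSS => mmmmmmSSSSS   [S ::= m m m]
mmmmmmSSSSS => mmmmmmmmmSSSS   [S ::= m m m]
mmmmmmmmmSSSS => mmmmmmmmmmmmSSS   [S ::= m m m]
mmmmmmmmmmmmSSS => mmmmmmmmmmmmmmmSS   [S ::= m m m]
mmmmmmmmmmmmmmmSS => mmmmmmmmmmmmmmmmmmS   [S ::= m m m]
mmmmmmmmmmmmmmmmmmS => mmmmmmmmmmmmmmmmmmmmm   [S ::= m m m]

S => SSS => SSSSS => SSSSSSS => mmmSSSSSS => mmmmmmSSSSS => mmmmmmmmmSSSS => mmmmmmmmmmmmSSS => mmmmmmmmmmmmmmmSS => mmmmmmmmmmmmmmmmmmS => mmmmmmmmmmmmmmmmmmmmm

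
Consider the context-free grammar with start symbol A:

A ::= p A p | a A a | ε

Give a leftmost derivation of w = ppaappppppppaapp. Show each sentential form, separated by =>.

A=>pAp=>ppApp=>ppaAapp=>ppaaAaapp=>ppaapApaapp=>ppaappAppaapp=>ppaapppApppaapp=>ppaappppAppppaapp=>ppaappppppppaapp

A => pAp   [A ::= p A p]
pAp => ppApp   [A ::= p A p]
ppApp => ppaAapp   [A ::= a A a]
ppaAapp => ppaaAaapp   [A ::= a A a]
ppaaAaapp => ppaapApaapp   [A ::= p A p]
ppaapApaapp => ppaappAppaapp   [A ::= p A p]
ppaappAppaapp => ppaapppApppaapp   [A ::= p A p]
ppaapppApppaapp => ppaappppAppppaapp   [A ::= p A p]
ppaappppAppppaapp => ppaappppppppaapp   [A ::= ε]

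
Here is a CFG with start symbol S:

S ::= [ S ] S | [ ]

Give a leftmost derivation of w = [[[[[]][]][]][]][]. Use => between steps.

S=>[S]S=>[[S]S]S=>[[[S]S]S]S=>[[[[S]S]S]S]S=>[[[[[]]S]S]S]S=>[[[[[]][]]S]S]S=>[[[[[]][]][]]S]S=>[[[[[]][]][]][]]S=>[[[[[]][]][]][]][]

S => [S]S   [S ::= [ S ] S]
[S]S => [[S]S]S   [S ::= [ S ] S]
[[S]S]S => [[[S]S]S]S   [S ::= [ S ] S]
[[[S]S]S]S => [[[[S]S]S]S]S   [S ::= [ S ] S]
[[[[S]S]S]S]S => [[[[[]]S]S]S]S   [S ::= [ ]]
[[[[[]]S]S]S]S => [[[[[]][]]S]S]S   [S ::= [ ]]
[[[[[]][]]S]S]S => [[[[[]][]][]]S]S   [S ::= [ ]]
[[[[[]][]][]]S]S => [[[[[]][]][]][]]S   [S ::= [ ]]
[[[[[]][]][]][]]S => [[[[[]][]][]][]][]   [S ::= [ ]]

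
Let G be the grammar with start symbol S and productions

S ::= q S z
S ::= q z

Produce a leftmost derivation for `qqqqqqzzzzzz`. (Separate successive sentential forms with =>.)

S=>qSz=>qqSzz=>qqqSzzz=>qqqqSzzzz=>qqqqqSzzzzz=>qqqqqqzzzzzz

S => qSz   [S ::= q S z]
qSz => qqSzz   [S ::= q S z]
qqSzz => qqqSzzz   [S ::= q S z]
qqqSzzz => qqqqSzzzz   [S ::= q S z]
qqqqSzzzz => qqqqqSzzzzz   [S ::= q S z]
qqqqqSzzzzz => qqqqqqzzzzzz   [S ::= q z]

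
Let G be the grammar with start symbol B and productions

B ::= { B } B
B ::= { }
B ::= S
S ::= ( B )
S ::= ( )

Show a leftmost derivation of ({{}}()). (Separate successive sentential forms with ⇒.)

B ⇒ S   [B ::= S]
S ⇒ (B)   [S ::= ( B )]
(B) ⇒ ({B}B)   [B ::= { B } B]
({B}B) ⇒ ({{}}B)   [B ::= { }]
({{}}B) ⇒ ({{}}S)   [B ::= S]
({{}}S) ⇒ ({{}}())   [S ::= ( )]

B⇒S⇒(B)⇒({B}B)⇒({{}}B)⇒({{}}S)⇒({{}}())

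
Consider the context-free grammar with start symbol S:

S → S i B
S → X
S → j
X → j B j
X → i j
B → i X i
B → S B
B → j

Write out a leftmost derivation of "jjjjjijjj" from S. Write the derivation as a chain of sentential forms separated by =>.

S => X => jBj => jSBj => jXBj => jjBjBj => jjSBjBj => jjjBjBj => jjjjjBj => jjjjjSBj => jjjjjXBj => jjjjjijBj => jjjjjijjj

S => X   [S → X]
X => jBj   [X → j B j]
jBj => jSBj   [B → S B]
jSBj => jXBj   [S → X]
jXBj => jjBjBj   [X → j B j]
jjBjBj => jjSBjBj   [B → S B]
jjSBjBj => jjjBjBj   [S → j]
jjjBjBj => jjjjjBj   [B → j]
jjjjjBj => jjjjjSBj   [B → S B]
jjjjjSBj => jjjjjXBj   [S → X]
jjjjjXBj => jjjjjijBj   [X → i j]
jjjjjijBj => jjjjjijjj   [B → j]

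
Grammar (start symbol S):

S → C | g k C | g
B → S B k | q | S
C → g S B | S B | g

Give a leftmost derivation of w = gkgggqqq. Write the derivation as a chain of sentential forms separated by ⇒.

S ⇒ gkC   [S → g k C]
gkC ⇒ gkSB   [C → S B]
gkSB ⇒ gkCB   [S → C]
gkCB ⇒ gkgSBB   [C → g S B]
gkgSBB ⇒ gkgCBB   [S → C]
gkgCBB ⇒ gkggSBBB   [C → g S B]
gkggSBBB ⇒ gkgggBBB   [S → g]
gkgggBBB ⇒ gkgggqBB   [B → q]
gkgggqBB ⇒ gkgggqqB   [B → q]
gkgggqqB ⇒ gkgggqqq   [B → q]

S ⇒ gkC ⇒ gkSB ⇒ gkCB ⇒ gkgSBB ⇒ gkgCBB ⇒ gkggSBBB ⇒ gkgggBBB ⇒ gkgggqBB ⇒ gkgggqqB ⇒ gkgggqqq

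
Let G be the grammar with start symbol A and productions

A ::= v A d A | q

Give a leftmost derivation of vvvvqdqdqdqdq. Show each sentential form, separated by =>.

A => vAdA => vvAdAdA => vvvAdAdAdA => vvvvAdAdAdAdA => vvvvqdAdAdAdA => vvvvqdqdAdAdA => vvvvqdqdqdAdA => vvvvqdqdqdqdA => vvvvqdqdqdqdq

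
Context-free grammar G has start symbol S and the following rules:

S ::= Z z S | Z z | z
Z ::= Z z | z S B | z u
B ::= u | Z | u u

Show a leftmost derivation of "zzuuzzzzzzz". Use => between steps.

S => ZzS => ZzzS => ZzzzS => ZzzzzS => ZzzzzzS => ZzzzzzzS => zSBzzzzzzS => zzBzzzzzzS => zzuuzzzzzzS => zzuuzzzzzzz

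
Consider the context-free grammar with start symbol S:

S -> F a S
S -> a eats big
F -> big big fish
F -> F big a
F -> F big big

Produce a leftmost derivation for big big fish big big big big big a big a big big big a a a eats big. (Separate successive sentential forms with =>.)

S => F a S   [S -> F a S]
F a S => F big a a S   [F -> F big a]
F big a a S => F big big big a a S   [F -> F big big]
F big big big a a S => F big a big big big a a S   [F -> F big a]
F big a big big big a a S => F big a big a big big big a a S   [F -> F big a]
F big a big a big big big a a S => F big big big a big a big big big a a S   [F -> F big big]
F big big big a big a big big big a a S => F big big big big big a big a big big big a a S   [F -> F big big]
F big big big big big a big a big big big a a S => big big fish big big big big big a big a big big big a a S   [F -> big big fish]
big big fish big big big big big a big a big big big a a S => big big fish big big big big big a big a big big big a a a eats big   [S -> a eats big]

S => F a S => F big a a S => F big big big a a S => F big a big big big a a S => F big a big a big big big a a S => F big big big a big a big big big a a S => F big big big big big a big a big big big a a S => big big fish big big big big big a big a big big big a a S => big big fish big big big big big a big a big big big a a a eats big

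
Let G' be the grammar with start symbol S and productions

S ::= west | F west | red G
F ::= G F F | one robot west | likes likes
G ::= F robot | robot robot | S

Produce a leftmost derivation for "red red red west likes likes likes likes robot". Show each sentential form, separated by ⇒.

S ⇒ red G   [S ::= red G]
red G ⇒ red S   [G ::= S]
red S ⇒ red red G   [S ::= red G]
red red G ⇒ red red S   [G ::= S]
red red S ⇒ red red red G   [S ::= red G]
red red red G ⇒ red red red F robot   [G ::= F robot]
red red red F robot ⇒ red red red G F F robot   [F ::= G F F]
red red red G F F robot ⇒ red red red S F F robot   [G ::= S]
red red red S F F robot ⇒ red red red west F F robot   [S ::= west]
red red red west F F robot ⇒ red red red west likes likes F robot   [F ::= likes likes]
red red red west likes likes F robot ⇒ red red red west likes likes likes likes robot   [F ::= likes likes]

S ⇒ red G ⇒ red S ⇒ red red G ⇒ red red S ⇒ red red red G ⇒ red red red F robot ⇒ red red red G F F robot ⇒ red red red S F F robot ⇒ red red red west F F robot ⇒ red red red west likes likes F robot ⇒ red red red west likes likes likes likes robot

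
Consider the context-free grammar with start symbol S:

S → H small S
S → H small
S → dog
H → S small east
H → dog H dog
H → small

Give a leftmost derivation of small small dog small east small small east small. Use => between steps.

S => H small S => small small S => small small H small => small small S small east small => small small H small small east small => small small S small east small small east small => small small dog small east small small east small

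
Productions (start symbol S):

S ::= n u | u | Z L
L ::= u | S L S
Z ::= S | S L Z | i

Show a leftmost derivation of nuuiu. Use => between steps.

S => ZL => SLZL => nuLZL => nuuZL => nuuiL => nuuiu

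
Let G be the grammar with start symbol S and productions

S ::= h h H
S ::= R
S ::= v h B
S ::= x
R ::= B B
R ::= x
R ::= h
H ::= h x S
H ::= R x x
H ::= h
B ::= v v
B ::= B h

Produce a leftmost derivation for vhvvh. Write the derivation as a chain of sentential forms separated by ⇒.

S ⇒ vhB   [S ::= v h B]
vhB ⇒ vhBh   [B ::= B h]
vhBh ⇒ vhvvh   [B ::= v v]

S ⇒ vhB ⇒ vhBh ⇒ vhvvh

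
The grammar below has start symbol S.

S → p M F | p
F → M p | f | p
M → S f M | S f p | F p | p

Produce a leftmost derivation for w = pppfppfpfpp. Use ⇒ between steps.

S⇒pMF⇒pSfpF⇒ppMFfpF⇒ppSfpFfpF⇒pppfpFfpF⇒pppfppfpF⇒pppfppfpMp⇒pppfppfpFpp⇒pppfppfpfpp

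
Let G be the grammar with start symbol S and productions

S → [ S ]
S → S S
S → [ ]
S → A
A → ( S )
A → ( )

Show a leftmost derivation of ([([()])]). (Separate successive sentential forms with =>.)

S => A   [S → A]
A => (S)   [A → ( S )]
(S) => ([S])   [S → [ S ]]
([S]) => ([A])   [S → A]
([A]) => ([(S)])   [A → ( S )]
([(S)]) => ([([S])])   [S → [ S ]]
([([S])]) => ([([A])])   [S → A]
([([A])]) => ([([()])])   [A → ( )]

S => A => (S) => ([S]) => ([A]) => ([(S)]) => ([([S])]) => ([([A])]) => ([([()])])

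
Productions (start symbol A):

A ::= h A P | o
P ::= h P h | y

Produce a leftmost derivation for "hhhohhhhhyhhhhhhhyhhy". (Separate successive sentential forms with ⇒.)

A ⇒ hAP   [A ::= h A P]
hAP ⇒ hhAPP   [A ::= h A P]
hhAPP ⇒ hhhAPPP   [A ::= h A P]
hhhAPPP ⇒ hhhoPPP   [A ::= o]
hhhoPPP ⇒ hhhohPhPP   [P ::= h P h]
hhhohPhPP ⇒ hhhohhPhhPP   [P ::= h P h]
hhhohhPhhPP ⇒ hhhohhhPhhhPP   [P ::= h P h]
hhhohhhPhhhPP ⇒ hhhohhhhPhhhhPP   [P ::= h P h]
hhhohhhhPhhhhPP ⇒ hhhohhhhhPhhhhhPP   [P ::= h P h]
hhhohhhhhPhhhhhPP ⇒ hhhohhhhhyhhhhhPP   [P ::= y]
hhhohhhhhyhhhhhPP ⇒ hhhohhhhhyhhhhhhPhP   [P ::= h P h]
hhhohhhhhyhhhhhhPhP ⇒ hhhohhhhhyhhhhhhhPhhP   [P ::= h P h]
hhhohhhhhyhhhhhhhPhhP ⇒ hhhohhhhhyhhhhhhhyhhP   [P ::= y]
hhhohhhhhyhhhhhhhyhhP ⇒ hhhohhhhhyhhhhhhhyhhy   [P ::= y]

A⇒hAP⇒hhAPP⇒hhhAPPP⇒hhhoPPP⇒hhhohPhPP⇒hhhohhPhhPP⇒hhhohhhPhhhPP⇒hhhohhhhPhhhhPP⇒hhhohhhhhPhhhhhPP⇒hhhohhhhhyhhhhhPP⇒hhhohhhhhyhhhhhhPhP⇒hhhohhhhhyhhhhhhhPhhP⇒hhhohhhhhyhhhhhhhyhhP⇒hhhohhhhhyhhhhhhhyhhy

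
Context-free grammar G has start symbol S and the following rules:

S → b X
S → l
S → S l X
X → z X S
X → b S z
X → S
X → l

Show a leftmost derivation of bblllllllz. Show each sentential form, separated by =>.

S => bX => bbSz => bbSlXz => bbllXz => bbllSz => bbllSlXz => bbllSlXlXz => bbllllXlXz => bbllllllXz => bblllllllz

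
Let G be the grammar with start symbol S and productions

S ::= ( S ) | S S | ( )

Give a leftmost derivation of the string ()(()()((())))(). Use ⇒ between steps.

S ⇒ SS   [S ::= S S]
SS ⇒ SSS   [S ::= S S]
SSS ⇒ ()SS   [S ::= ( )]
()SS ⇒ ()(S)S   [S ::= ( S )]
()(S)S ⇒ ()(SS)S   [S ::= S S]
()(SS)S ⇒ ()(()S)S   [S ::= ( )]
()(()S)S ⇒ ()(()SS)S   [S ::= S S]
()(()SS)S ⇒ ()(()()S)S   [S ::= ( )]
()(()()S)S ⇒ ()(()()(S))S   [S ::= ( S )]
()(()()(S))S ⇒ ()(()()((S)))S   [S ::= ( S )]
()(()()((S)))S ⇒ ()(()()((())))S   [S ::= ( )]
()(()()((())))S ⇒ ()(()()((())))()   [S ::= ( )]

S⇒SS⇒SSS⇒()SS⇒()(S)S⇒()(SS)S⇒()(()S)S⇒()(()SS)S⇒()(()()S)S⇒()(()()(S))S⇒()(()()((S)))S⇒()(()()((())))S⇒()(()()((())))()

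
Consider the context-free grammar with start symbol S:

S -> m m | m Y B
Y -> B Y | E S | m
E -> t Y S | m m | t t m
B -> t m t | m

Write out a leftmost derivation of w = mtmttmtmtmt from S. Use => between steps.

S => mYB   [S -> m Y B]
mYB => mBYB   [Y -> B Y]
mBYB => mtmtYB   [B -> t m t]
mtmtYB => mtmtBYB   [Y -> B Y]
mtmtBYB => mtmttmtYB   [B -> t m t]
mtmttmtYB => mtmttmtmB   [Y -> m]
mtmttmtmB => mtmttmtmtmt   [B -> t m t]

S => mYB => mBYB => mtmtYB => mtmtBYB => mtmttmtYB => mtmttmtmB => mtmttmtmtmt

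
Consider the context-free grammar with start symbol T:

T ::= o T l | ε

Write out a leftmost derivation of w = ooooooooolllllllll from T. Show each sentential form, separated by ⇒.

T ⇒ oTl ⇒ ooTll ⇒ oooTlll ⇒ ooooTllll ⇒ oooooTlllll ⇒ ooooooTllllll ⇒ oooooooTlllllll ⇒ ooooooooTllllllll ⇒ oooooooooTlllllllll ⇒ ooooooooolllllllll

T ⇒ oTl   [T ::= o T l]
oTl ⇒ ooTll   [T ::= o T l]
ooTll ⇒ oooTlll   [T ::= o T l]
oooTlll ⇒ ooooTllll   [T ::= o T l]
ooooTllll ⇒ oooooTlllll   [T ::= o T l]
oooooTlllll ⇒ ooooooTllllll   [T ::= o T l]
ooooooTllllll ⇒ oooooooTlllllll   [T ::= o T l]
oooooooTlllllll ⇒ ooooooooTllllllll   [T ::= o T l]
ooooooooTllllllll ⇒ oooooooooTlllllllll   [T ::= o T l]
oooooooooTlllllllll ⇒ ooooooooolllllllll   [T ::= ε]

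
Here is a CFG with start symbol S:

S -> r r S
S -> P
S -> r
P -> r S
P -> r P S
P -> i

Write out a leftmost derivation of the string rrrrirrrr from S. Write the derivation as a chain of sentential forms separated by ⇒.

S ⇒ P ⇒ rPS ⇒ rrPSS ⇒ rrrPSSS ⇒ rrrrPSSSS ⇒ rrrriSSSS ⇒ rrrrirSSS ⇒ rrrrirrSS ⇒ rrrrirrrS ⇒ rrrrirrrr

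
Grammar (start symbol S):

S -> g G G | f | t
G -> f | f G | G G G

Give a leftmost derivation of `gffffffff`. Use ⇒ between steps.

S ⇒ gGG   [S -> g G G]
gGG ⇒ gGGGG   [G -> G G G]
gGGGG ⇒ gfGGG   [G -> f]
gfGGG ⇒ gfGGGGG   [G -> G G G]
gfGGGGG ⇒ gfGGGGGGG   [G -> G G G]
gfGGGGGGG ⇒ gffGGGGGG   [G -> f]
gffGGGGGG ⇒ gfffGGGGG   [G -> f]
gfffGGGGG ⇒ gffffGGGG   [G -> f]
gffffGGGG ⇒ gfffffGGG   [G -> f]
gfffffGGG ⇒ gffffffGG   [G -> f]
gffffffGG ⇒ gfffffffG   [G -> f]
gfffffffG ⇒ gffffffff   [G -> f]

S ⇒ gGG ⇒ gGGGG ⇒ gfGGG ⇒ gfGGGGG ⇒ gfGGGGGGG ⇒ gffGGGGGG ⇒ gfffGGGGG ⇒ gffffGGGG ⇒ gfffffGGG ⇒ gffffffGG ⇒ gfffffffG ⇒ gffffffff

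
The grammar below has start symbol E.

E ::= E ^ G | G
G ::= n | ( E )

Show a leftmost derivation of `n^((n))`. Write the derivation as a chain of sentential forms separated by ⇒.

E ⇒ E^G   [E ::= E ^ G]
E^G ⇒ G^G   [E ::= G]
G^G ⇒ n^G   [G ::= n]
n^G ⇒ n^(E)   [G ::= ( E )]
n^(E) ⇒ n^(G)   [E ::= G]
n^(G) ⇒ n^((E))   [G ::= ( E )]
n^((E)) ⇒ n^((G))   [E ::= G]
n^((G)) ⇒ n^((n))   [G ::= n]

E ⇒ E^G ⇒ G^G ⇒ n^G ⇒ n^(E) ⇒ n^(G) ⇒ n^((E)) ⇒ n^((G)) ⇒ n^((n))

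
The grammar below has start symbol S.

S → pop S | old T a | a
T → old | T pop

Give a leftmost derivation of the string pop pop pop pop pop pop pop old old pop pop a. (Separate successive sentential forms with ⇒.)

S ⇒ pop S   [S → pop S]
pop S ⇒ pop pop S   [S → pop S]
pop pop S ⇒ pop pop pop S   [S → pop S]
pop pop pop S ⇒ pop pop pop pop S   [S → pop S]
pop pop pop pop S ⇒ pop pop pop pop pop S   [S → pop S]
pop pop pop pop pop S ⇒ pop pop pop pop pop pop S   [S → pop S]
pop pop pop pop pop pop S ⇒ pop pop pop pop pop pop pop S   [S → pop S]
pop pop pop pop pop pop pop S ⇒ pop pop pop pop pop pop pop old T a   [S → old T a]
pop pop pop pop pop pop pop old T a ⇒ pop pop pop pop pop pop pop old T pop a   [T → T pop]
pop pop pop pop pop pop pop old T pop a ⇒ pop pop pop pop pop pop pop old T pop pop a   [T → T pop]
pop pop pop pop pop pop pop old T pop pop a ⇒ pop pop pop pop pop pop pop old old pop pop a   [T → old]

S ⇒ pop S ⇒ pop pop S ⇒ pop pop pop S ⇒ pop pop pop pop S ⇒ pop pop pop pop pop S ⇒ pop pop pop pop pop pop S ⇒ pop pop pop pop pop pop pop S ⇒ pop pop pop pop pop pop pop old T a ⇒ pop pop pop pop pop pop pop old T pop a ⇒ pop pop pop pop pop pop pop old T pop pop a ⇒ pop pop pop pop pop pop pop old old pop pop a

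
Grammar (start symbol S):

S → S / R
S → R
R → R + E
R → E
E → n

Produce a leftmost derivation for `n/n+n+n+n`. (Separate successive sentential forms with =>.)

S => S/R => R/R => E/R => n/R => n/R+E => n/R+E+E => n/R+E+E+E => n/E+E+E+E => n/n+E+E+E => n/n+n+E+E => n/n+n+n+E => n/n+n+n+n

S => S/R   [S → S / R]
S/R => R/R   [S → R]
R/R => E/R   [R → E]
E/R => n/R   [E → n]
n/R => n/R+E   [R → R + E]
n/R+E => n/R+E+E   [R → R + E]
n/R+E+E => n/R+E+E+E   [R → R + E]
n/R+E+E+E => n/E+E+E+E   [R → E]
n/E+E+E+E => n/n+E+E+E   [E → n]
n/n+E+E+E => n/n+n+E+E   [E → n]
n/n+n+E+E => n/n+n+n+E   [E → n]
n/n+n+n+E => n/n+n+n+n   [E → n]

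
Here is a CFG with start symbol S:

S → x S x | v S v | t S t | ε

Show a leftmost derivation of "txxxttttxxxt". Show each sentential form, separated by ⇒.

S ⇒ tSt ⇒ txSxt ⇒ txxSxxt ⇒ txxxSxxxt ⇒ txxxtStxxxt ⇒ txxxttSttxxxt ⇒ txxxttttxxxt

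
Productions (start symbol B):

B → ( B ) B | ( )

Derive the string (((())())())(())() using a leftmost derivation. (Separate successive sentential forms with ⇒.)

B⇒(B)B⇒((B)B)B⇒(((B)B)B)B⇒(((())B)B)B⇒(((())())B)B⇒(((())())())B⇒(((())())())(B)B⇒(((())())())(())B⇒(((())())())(())()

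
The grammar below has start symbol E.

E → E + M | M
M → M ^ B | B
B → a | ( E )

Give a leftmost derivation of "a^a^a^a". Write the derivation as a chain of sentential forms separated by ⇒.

E ⇒ M ⇒ M^B ⇒ M^B^B ⇒ M^B^B^B ⇒ B^B^B^B ⇒ a^B^B^B ⇒ a^a^B^B ⇒ a^a^a^B ⇒ a^a^a^a

E ⇒ M   [E → M]
M ⇒ M^B   [M → M ^ B]
M^B ⇒ M^B^B   [M → M ^ B]
M^B^B ⇒ M^B^B^B   [M → M ^ B]
M^B^B^B ⇒ B^B^B^B   [M → B]
B^B^B^B ⇒ a^B^B^B   [B → a]
a^B^B^B ⇒ a^a^B^B   [B → a]
a^a^B^B ⇒ a^a^a^B   [B → a]
a^a^a^B ⇒ a^a^a^a   [B → a]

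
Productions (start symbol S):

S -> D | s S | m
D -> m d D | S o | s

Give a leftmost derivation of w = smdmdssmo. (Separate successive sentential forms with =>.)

S=>sS=>sD=>smdD=>smdmdD=>smdmdSo=>smdmdsSo=>smdmdssSo=>smdmdssmo

S => sS   [S -> s S]
sS => sD   [S -> D]
sD => smdD   [D -> m d D]
smdD => smdmdD   [D -> m d D]
smdmdD => smdmdSo   [D -> S o]
smdmdSo => smdmdsSo   [S -> s S]
smdmdsSo => smdmdssSo   [S -> s S]
smdmdssSo => smdmdssmo   [S -> m]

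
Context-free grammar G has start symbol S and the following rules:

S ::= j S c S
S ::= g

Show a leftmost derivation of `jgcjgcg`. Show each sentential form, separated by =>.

S => jScS => jgcS => jgcjScS => jgcjgcS => jgcjgcg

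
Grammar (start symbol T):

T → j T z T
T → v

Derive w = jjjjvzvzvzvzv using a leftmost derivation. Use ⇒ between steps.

T⇒jTzT⇒jjTzTzT⇒jjjTzTzTzT⇒jjjjTzTzTzTzT⇒jjjjvzTzTzTzT⇒jjjjvzvzTzTzT⇒jjjjvzvzvzTzT⇒jjjjvzvzvzvzT⇒jjjjvzvzvzvzv

T ⇒ jTzT   [T → j T z T]
jTzT ⇒ jjTzTzT   [T → j T z T]
jjTzTzT ⇒ jjjTzTzTzT   [T → j T z T]
jjjTzTzTzT ⇒ jjjjTzTzTzTzT   [T → j T z T]
jjjjTzTzTzTzT ⇒ jjjjvzTzTzTzT   [T → v]
jjjjvzTzTzTzT ⇒ jjjjvzvzTzTzT   [T → v]
jjjjvzvzTzTzT ⇒ jjjjvzvzvzTzT   [T → v]
jjjjvzvzvzTzT ⇒ jjjjvzvzvzvzT   [T → v]
jjjjvzvzvzvzT ⇒ jjjjvzvzvzvzv   [T → v]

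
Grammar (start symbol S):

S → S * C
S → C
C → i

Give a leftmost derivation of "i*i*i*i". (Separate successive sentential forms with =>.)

S => S*C => S*C*C => S*C*C*C => C*C*C*C => i*C*C*C => i*i*C*C => i*i*i*C => i*i*i*i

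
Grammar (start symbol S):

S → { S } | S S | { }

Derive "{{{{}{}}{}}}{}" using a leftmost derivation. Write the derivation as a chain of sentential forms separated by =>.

S=>SS=>{S}S=>{{S}}S=>{{SS}}S=>{{{S}S}}S=>{{{SS}S}}S=>{{{{}S}S}}S=>{{{{}{}}S}}S=>{{{{}{}}{}}}S=>{{{{}{}}{}}}{}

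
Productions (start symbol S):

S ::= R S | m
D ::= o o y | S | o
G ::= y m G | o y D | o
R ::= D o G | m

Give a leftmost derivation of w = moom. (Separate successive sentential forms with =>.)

S=>RS=>DoGS=>SoGS=>moGS=>mooS=>moom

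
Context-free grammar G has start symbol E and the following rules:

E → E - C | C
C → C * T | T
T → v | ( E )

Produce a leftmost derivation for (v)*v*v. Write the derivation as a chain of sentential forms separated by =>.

E => C => C*T => C*T*T => T*T*T => (E)*T*T => (C)*T*T => (T)*T*T => (v)*T*T => (v)*v*T => (v)*v*v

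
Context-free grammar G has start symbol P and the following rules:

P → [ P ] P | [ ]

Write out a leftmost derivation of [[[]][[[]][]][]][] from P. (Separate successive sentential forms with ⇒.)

P⇒[P]P⇒[[P]P]P⇒[[[]]P]P⇒[[[]][P]P]P⇒[[[]][[P]P]P]P⇒[[[]][[[]]P]P]P⇒[[[]][[[]][]]P]P⇒[[[]][[[]][]][]]P⇒[[[]][[[]][]][]][]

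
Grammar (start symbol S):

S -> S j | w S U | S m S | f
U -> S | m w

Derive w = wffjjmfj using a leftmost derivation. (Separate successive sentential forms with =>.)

S=>Sj=>SmSj=>SjmSj=>SjjmSj=>wSUjjmSj=>wfUjjmSj=>wfSjjmSj=>wffjjmSj=>wffjjmfj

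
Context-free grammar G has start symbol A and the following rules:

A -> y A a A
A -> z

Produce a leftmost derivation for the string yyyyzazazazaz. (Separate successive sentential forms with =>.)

A => yAaA   [A -> y A a A]
yAaA => yyAaAaA   [A -> y A a A]
yyAaAaA => yyyAaAaAaA   [A -> y A a A]
yyyAaAaAaA => yyyyAaAaAaAaA   [A -> y A a A]
yyyyAaAaAaAaA => yyyyzaAaAaAaA   [A -> z]
yyyyzaAaAaAaA => yyyyzazaAaAaA   [A -> z]
yyyyzazaAaAaA => yyyyzazazaAaA   [A -> z]
yyyyzazazaAaA => yyyyzazazazaA   [A -> z]
yyyyzazazazaA => yyyyzazazazaz   [A -> z]

A => yAaA => yyAaAaA => yyyAaAaAaA => yyyyAaAaAaAaA => yyyyzaAaAaAaA => yyyyzazaAaAaA => yyyyzazazaAaA => yyyyzazazazaA => yyyyzazazazaz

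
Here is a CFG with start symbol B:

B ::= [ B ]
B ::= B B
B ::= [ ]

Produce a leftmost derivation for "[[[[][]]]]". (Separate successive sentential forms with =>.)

B => [B]   [B ::= [ B ]]
[B] => [[B]]   [B ::= [ B ]]
[[B]] => [[[B]]]   [B ::= [ B ]]
[[[B]]] => [[[BB]]]   [B ::= B B]
[[[BB]]] => [[[[]B]]]   [B ::= [ ]]
[[[[]B]]] => [[[[][]]]]   [B ::= [ ]]

B=>[B]=>[[B]]=>[[[B]]]=>[[[BB]]]=>[[[[]B]]]=>[[[[][]]]]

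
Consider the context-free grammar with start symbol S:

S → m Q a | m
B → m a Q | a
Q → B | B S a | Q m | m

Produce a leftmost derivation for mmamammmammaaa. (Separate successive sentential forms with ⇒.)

S ⇒ mQa   [S → m Q a]
mQa ⇒ mBSaa   [Q → B S a]
mBSaa ⇒ mmaQSaa   [B → m a Q]
mmaQSaa ⇒ mmaBSaSaa   [Q → B S a]
mmaBSaSaa ⇒ mmamaQSaSaa   [B → m a Q]
mmamaQSaSaa ⇒ mmamaQmSaSaa   [Q → Q m]
mmamaQmSaSaa ⇒ mmamammSaSaa   [Q → m]
mmamammSaSaa ⇒ mmamammmaSaa   [S → m]
mmamammmaSaa ⇒ mmamammmamQaaa   [S → m Q a]
mmamammmamQaaa ⇒ mmamammmammaaa   [Q → m]

S⇒mQa⇒mBSaa⇒mmaQSaa⇒mmaBSaSaa⇒mmamaQSaSaa⇒mmamaQmSaSaa⇒mmamammSaSaa⇒mmamammmaSaa⇒mmamammmamQaaa⇒mmamammmammaaa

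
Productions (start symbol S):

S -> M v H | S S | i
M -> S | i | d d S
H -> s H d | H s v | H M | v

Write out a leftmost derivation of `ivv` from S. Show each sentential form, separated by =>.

S => MvH   [S -> M v H]
MvH => SvH   [M -> S]
SvH => ivH   [S -> i]
ivH => ivv   [H -> v]

S => MvH => SvH => ivH => ivv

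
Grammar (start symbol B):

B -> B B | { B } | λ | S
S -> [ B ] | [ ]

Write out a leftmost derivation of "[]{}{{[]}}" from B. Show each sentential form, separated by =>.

B => BB => BBB => SBB => []BB => []{B}B => []{}B => []{}{B} => []{}{{B}} => []{}{{S}} => []{}{{[B]}} => []{}{{[]}}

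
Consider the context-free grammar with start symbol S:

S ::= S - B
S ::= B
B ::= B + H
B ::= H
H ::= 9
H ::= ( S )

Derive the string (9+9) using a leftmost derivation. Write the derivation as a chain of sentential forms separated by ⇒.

S ⇒ B   [S ::= B]
B ⇒ H   [B ::= H]
H ⇒ (S)   [H ::= ( S )]
(S) ⇒ (B)   [S ::= B]
(B) ⇒ (B+H)   [B ::= B + H]
(B+H) ⇒ (H+H)   [B ::= H]
(H+H) ⇒ (9+H)   [H ::= 9]
(9+H) ⇒ (9+9)   [H ::= 9]

S ⇒ B ⇒ H ⇒ (S) ⇒ (B) ⇒ (B+H) ⇒ (H+H) ⇒ (9+H) ⇒ (9+9)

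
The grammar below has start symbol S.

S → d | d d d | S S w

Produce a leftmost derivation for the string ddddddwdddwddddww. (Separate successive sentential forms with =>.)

S => SSw   [S → S S w]
SSw => SSwSw   [S → S S w]
SSwSw => SSwSwSw   [S → S S w]
SSwSwSw => dddSwSwSw   [S → d d d]
dddSwSwSw => ddddddwSwSw   [S → d d d]
ddddddwSwSw => ddddddwdddwSw   [S → d d d]
ddddddwdddwSw => ddddddwdddwSSww   [S → S S w]
ddddddwdddwSSww => ddddddwdddwdSww   [S → d]
ddddddwdddwdSww => ddddddwdddwddddww   [S → d d d]

S=>SSw=>SSwSw=>SSwSwSw=>dddSwSwSw=>ddddddwSwSw=>ddddddwdddwSw=>ddddddwdddwSSww=>ddddddwdddwdSww=>ddddddwdddwddddww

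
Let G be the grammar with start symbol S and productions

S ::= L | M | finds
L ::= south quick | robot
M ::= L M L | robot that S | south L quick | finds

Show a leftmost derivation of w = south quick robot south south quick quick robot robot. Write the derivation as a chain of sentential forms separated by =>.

S => M => L M L => south quick M L => south quick L M L L => south quick robot M L L => south quick robot south L quick L L => south quick robot south south quick quick L L => south quick robot south south quick quick robot L => south quick robot south south quick quick robot robot

S => M   [S ::= M]
M => L M L   [M ::= L M L]
L M L => south quick M L   [L ::= south quick]
south quick M L => south quick L M L L   [M ::= L M L]
south quick L M L L => south quick robot M L L   [L ::= robot]
south quick robot M L L => south quick robot south L quick L L   [M ::= south L quick]
south quick robot south L quick L L => south quick robot south south quick quick L L   [L ::= south quick]
south quick robot south south quick quick L L => south quick robot south south quick quick robot L   [L ::= robot]
south quick robot south south quick quick robot L => south quick robot south south quick quick robot robot   [L ::= robot]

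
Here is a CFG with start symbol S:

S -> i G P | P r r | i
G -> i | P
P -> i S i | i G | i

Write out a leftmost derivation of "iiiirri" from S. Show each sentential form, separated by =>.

S => iGP => iPP => iiP => iiiSi => iiiPrri => iiiirri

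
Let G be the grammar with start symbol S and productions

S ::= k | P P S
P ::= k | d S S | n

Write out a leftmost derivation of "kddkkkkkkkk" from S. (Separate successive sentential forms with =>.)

S => PPS   [S ::= P P S]
PPS => kPS   [P ::= k]
kPS => kdSSS   [P ::= d S S]
kdSSS => kdPPSSS   [S ::= P P S]
kdPPSSS => kddSSPSSS   [P ::= d S S]
kddSSPSSS => kddPPSSPSSS   [S ::= P P S]
kddPPSSPSSS => kddkPSSPSSS   [P ::= k]
kddkPSSPSSS => kddkkSSPSSS   [P ::= k]
kddkkSSPSSS => kddkkkSPSSS   [S ::= k]
kddkkkSPSSS => kddkkkkPSSS   [S ::= k]
kddkkkkPSSS => kddkkkkkSSS   [P ::= k]
kddkkkkkSSS => kddkkkkkkSS   [S ::= k]
kddkkkkkkSS => kddkkkkkkkS   [S ::= k]
kddkkkkkkkS => kddkkkkkkkk   [S ::= k]

S => PPS => kPS => kdSSS => kdPPSSS => kddSSPSSS => kddPPSSPSSS => kddkPSSPSSS => kddkkSSPSSS => kddkkkSPSSS => kddkkkkPSSS => kddkkkkkSSS => kddkkkkkkSS => kddkkkkkkkS => kddkkkkkkkk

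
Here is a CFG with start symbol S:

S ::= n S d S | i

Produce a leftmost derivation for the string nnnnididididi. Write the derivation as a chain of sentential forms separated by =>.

S => nSdS   [S ::= n S d S]
nSdS => nnSdSdS   [S ::= n S d S]
nnSdSdS => nnnSdSdSdS   [S ::= n S d S]
nnnSdSdSdS => nnnnSdSdSdSdS   [S ::= n S d S]
nnnnSdSdSdSdS => nnnnidSdSdSdS   [S ::= i]
nnnnidSdSdSdS => nnnnididSdSdS   [S ::= i]
nnnnididSdSdS => nnnnidididSdS   [S ::= i]
nnnnidididSdS => nnnnididididS   [S ::= i]
nnnnididididS => nnnnididididi   [S ::= i]

S => nSdS => nnSdSdS => nnnSdSdSdS => nnnnSdSdSdSdS => nnnnidSdSdSdS => nnnnididSdSdS => nnnnidididSdS => nnnnididididS => nnnnididididi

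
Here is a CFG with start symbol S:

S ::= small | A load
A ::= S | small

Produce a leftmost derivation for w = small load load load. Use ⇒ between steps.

S ⇒ A load ⇒ S load ⇒ A load load ⇒ S load load ⇒ A load load load ⇒ S load load load ⇒ small load load load

S ⇒ A load   [S ::= A load]
A load ⇒ S load   [A ::= S]
S load ⇒ A load load   [S ::= A load]
A load load ⇒ S load load   [A ::= S]
S load load ⇒ A load load load   [S ::= A load]
A load load load ⇒ S load load load   [A ::= S]
S load load load ⇒ small load load load   [S ::= small]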